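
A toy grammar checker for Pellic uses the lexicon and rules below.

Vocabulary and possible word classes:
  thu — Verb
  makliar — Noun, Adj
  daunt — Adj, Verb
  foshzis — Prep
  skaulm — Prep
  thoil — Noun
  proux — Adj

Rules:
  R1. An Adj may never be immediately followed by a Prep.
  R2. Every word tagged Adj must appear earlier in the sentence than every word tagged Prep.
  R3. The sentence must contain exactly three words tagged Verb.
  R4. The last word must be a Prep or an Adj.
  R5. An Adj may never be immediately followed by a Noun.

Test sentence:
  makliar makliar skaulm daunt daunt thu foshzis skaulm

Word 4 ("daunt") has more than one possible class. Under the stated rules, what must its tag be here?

Verb

Candidates per position — 1:makliar {Noun,Adj}; 2:makliar {Noun,Adj}; 3:skaulm {Prep}; 4:daunt {Adj,Verb}; 5:daunt {Adj,Verb}; 6:thu {Verb}; 7:foshzis {Prep}; 8:skaulm {Prep}.
At position 2, choosing Adj makes rule 1 impossible to satisfy; hence Noun.
At position 4, choosing Adj makes rule 2 impossible to satisfy; hence Verb.
At position 5, choosing Adj makes rule 2 impossible to satisfy; hence Verb.
At position 1, choosing Adj makes rule 5 impossible to satisfy; hence Noun.
The only consistent sequence is: Noun Noun Prep Verb Verb Verb Prep Prep.
Verifying each rule — rule 1 ok; rule 2 ok; rule 3 ok; rule 4 ok; rule 5 ok.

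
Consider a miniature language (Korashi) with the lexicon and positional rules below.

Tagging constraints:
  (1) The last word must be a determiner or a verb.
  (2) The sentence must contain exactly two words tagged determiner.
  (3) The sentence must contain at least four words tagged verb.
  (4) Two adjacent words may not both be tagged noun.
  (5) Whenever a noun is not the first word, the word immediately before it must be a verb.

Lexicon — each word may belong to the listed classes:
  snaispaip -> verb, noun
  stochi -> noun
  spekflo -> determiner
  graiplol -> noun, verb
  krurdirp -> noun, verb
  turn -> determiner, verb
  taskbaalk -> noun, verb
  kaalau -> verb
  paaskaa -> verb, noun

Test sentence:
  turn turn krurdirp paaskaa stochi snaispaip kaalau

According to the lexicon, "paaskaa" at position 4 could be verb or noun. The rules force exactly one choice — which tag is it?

verb

Candidates per position — 1:turn {determiner,verb}; 2:turn {determiner,verb}; 3:krurdirp {noun,verb}; 4:paaskaa {verb,noun}; 5:stochi {noun}; 6:snaispaip {verb,noun}; 7:kaalau {verb}.
If word 1 were verb, no tagging could satisfy rule 2; so word 1 is determiner.
If word 2 were verb, no tagging could satisfy rule 2; so word 2 is determiner.
If word 3 were noun, no tagging could satisfy rule 3; so word 3 is verb.
If word 4 were noun, no tagging could satisfy rule 3; so word 4 is verb.
If word 6 were noun, no tagging could satisfy rule 3; so word 6 is verb.
The unique satisfying tagging is: determiner determiner verb verb noun verb verb.
Checking: rule 1 holds; rule 2 holds; rule 3 holds; rule 4 holds; rule 5 holds.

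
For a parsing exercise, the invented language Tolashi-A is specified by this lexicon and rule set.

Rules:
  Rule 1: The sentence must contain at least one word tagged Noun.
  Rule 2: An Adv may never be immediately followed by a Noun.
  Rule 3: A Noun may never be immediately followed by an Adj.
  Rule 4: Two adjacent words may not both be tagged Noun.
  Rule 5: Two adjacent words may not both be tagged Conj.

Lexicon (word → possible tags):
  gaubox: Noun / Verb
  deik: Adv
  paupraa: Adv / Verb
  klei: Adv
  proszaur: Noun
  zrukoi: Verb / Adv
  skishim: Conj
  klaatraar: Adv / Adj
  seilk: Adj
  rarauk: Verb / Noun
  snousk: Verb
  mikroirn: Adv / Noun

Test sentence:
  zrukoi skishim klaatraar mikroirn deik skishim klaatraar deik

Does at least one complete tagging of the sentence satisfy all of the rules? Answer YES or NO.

YES

Candidates per position — 1:zrukoi {Verb,Adv}; 2:skishim {Conj}; 3:klaatraar {Adv,Adj}; 4:mikroirn {Adv,Noun}; 5:deik {Adv}; 6:skishim {Conj}; 7:klaatraar {Adv,Adj}; 8:deik {Adv}.
One satisfying assignment: Verb Conj Adj Noun Adv Conj Adj Adv.
Verifying each rule — rule 1 satisfied; rule 2 satisfied; rule 3 satisfied; rule 4 satisfied; rule 5 satisfied.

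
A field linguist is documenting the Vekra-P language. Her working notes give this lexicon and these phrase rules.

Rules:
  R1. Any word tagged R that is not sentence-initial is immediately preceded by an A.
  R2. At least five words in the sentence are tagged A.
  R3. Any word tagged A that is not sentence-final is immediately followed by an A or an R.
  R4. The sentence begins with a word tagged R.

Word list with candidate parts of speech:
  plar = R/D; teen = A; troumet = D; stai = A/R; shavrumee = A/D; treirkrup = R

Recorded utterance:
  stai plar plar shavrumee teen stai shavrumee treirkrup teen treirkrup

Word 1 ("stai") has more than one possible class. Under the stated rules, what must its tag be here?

R

Candidates per position — 1:stai {A,R}; 2:plar {R,D}; 3:plar {R,D}; 4:shavrumee {A,D}; 5:teen {A}; 6:stai {A,R}; 7:shavrumee {A,D}; 8:treirkrup {R}; 9:teen {A}; 10:treirkrup {R}.
Position 1: A is ruled out by rule 4; that leaves R.
Position 2: R is ruled out by rule 1; that leaves D.
Position 3: R is ruled out by rule 1; that leaves D.
Position 4: D is ruled out by rule 2; that leaves A.
Position 6: R is ruled out by rule 2; that leaves A.
Position 7: D is ruled out by rule 1; that leaves A.
So the tagging must be: R D D A A A A R A R.
Rule-by-rule: rule 1 satisfied; rule 2 satisfied; rule 3 satisfied; rule 4 satisfied.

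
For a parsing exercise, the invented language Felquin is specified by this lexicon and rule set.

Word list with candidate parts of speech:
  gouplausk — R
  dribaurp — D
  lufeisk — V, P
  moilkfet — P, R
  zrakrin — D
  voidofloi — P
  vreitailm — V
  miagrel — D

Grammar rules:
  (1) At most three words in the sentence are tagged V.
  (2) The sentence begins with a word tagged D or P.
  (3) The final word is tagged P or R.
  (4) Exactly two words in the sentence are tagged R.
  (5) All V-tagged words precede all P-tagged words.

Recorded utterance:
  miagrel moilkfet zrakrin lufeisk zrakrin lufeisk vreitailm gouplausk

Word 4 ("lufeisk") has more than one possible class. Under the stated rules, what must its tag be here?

Candidates per position — 1:miagrel {D}; 2:moilkfet {P,R}; 3:zrakrin {D}; 4:lufeisk {V,P}; 5:zrakrin {D}; 6:lufeisk {V,P}; 7:vreitailm {V}; 8:gouplausk {R}.
Position 2: P is ruled out by rule 4; that leaves R.
Position 4: P is ruled out by rule 5; that leaves V.
Position 6: P is ruled out by rule 5; that leaves V.
The only consistent sequence is: D R D V D V V R.
Checking: rule 1 ok; rule 2 ok; rule 3 ok; rule 4 ok; rule 5 ok.

V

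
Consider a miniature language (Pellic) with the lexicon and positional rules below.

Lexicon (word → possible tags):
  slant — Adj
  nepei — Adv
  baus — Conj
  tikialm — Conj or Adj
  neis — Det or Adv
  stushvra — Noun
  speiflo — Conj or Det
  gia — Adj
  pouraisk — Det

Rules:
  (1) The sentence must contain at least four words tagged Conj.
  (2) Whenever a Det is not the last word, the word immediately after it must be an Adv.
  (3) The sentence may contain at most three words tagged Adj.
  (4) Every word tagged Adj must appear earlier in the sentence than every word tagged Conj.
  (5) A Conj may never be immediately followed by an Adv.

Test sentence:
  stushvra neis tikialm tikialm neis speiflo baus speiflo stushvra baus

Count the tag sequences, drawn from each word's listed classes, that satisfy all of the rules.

1

Candidates per position — 1:stushvra {Noun}; 2:neis {Det,Adv}; 3:tikialm {Conj,Adj}; 4:tikialm {Conj,Adj}; 5:neis {Det,Adv}; 6:speiflo {Conj,Det}; 7:baus {Conj}; 8:speiflo {Conj,Det}; 9:stushvra {Noun}; 10:baus {Conj}.
There are 64 candidate sequences in total.
The sequences that satisfy every rule: Noun Adv Adj Adj Adv Conj Conj Conj Noun Conj.
Count = 1.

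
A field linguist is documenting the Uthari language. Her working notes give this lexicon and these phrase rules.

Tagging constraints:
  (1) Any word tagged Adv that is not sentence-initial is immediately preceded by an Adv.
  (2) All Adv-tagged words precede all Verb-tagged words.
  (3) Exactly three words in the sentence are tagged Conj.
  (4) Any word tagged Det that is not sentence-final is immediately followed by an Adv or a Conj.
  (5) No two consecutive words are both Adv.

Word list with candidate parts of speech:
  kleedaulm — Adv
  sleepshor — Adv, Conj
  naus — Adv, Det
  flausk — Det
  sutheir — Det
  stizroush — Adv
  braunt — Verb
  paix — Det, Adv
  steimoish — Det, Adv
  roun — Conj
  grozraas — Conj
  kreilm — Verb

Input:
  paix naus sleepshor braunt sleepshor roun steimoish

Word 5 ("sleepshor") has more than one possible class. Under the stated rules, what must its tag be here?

Conj

Candidates per position — 1:paix {Det,Adv}; 2:naus {Adv,Det}; 3:sleepshor {Adv,Conj}; 4:braunt {Verb}; 5:sleepshor {Adv,Conj}; 6:roun {Conj}; 7:steimoish {Det,Adv}.
At position 3, choosing Adv makes rule 3 impossible to satisfy; hence Conj.
At position 5, choosing Adv makes rule 1 impossible to satisfy; hence Conj.
At position 7, choosing Adv makes rule 1 impossible to satisfy; hence Det.
The remaining ambiguous positions (1, 2) are resolved jointly — only one combination satisfies every rule.
The unique satisfying tagging is: Adv Det Conj Verb Conj Conj Det.
Verifying each rule — rule 1 satisfied; rule 2 satisfied; rule 3 satisfied; rule 4 satisfied; rule 5 satisfied.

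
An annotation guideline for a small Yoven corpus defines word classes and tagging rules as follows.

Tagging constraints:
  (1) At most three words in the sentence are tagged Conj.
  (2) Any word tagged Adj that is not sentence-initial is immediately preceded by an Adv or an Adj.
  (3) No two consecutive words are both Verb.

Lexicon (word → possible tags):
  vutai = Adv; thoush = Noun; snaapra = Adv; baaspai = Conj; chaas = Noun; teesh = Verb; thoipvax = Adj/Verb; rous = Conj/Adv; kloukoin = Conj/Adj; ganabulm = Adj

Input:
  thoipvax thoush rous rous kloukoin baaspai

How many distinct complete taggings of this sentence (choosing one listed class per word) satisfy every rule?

10

Candidates per position — 1:thoipvax {Adj,Verb}; 2:thoush {Noun}; 3:rous {Conj,Adv}; 4:rous {Conj,Adv}; 5:kloukoin {Conj,Adj}; 6:baaspai {Conj}.
There are 16 candidate sequences in total.
Checking each against the rules leaves 10 sequences.
Count = 10.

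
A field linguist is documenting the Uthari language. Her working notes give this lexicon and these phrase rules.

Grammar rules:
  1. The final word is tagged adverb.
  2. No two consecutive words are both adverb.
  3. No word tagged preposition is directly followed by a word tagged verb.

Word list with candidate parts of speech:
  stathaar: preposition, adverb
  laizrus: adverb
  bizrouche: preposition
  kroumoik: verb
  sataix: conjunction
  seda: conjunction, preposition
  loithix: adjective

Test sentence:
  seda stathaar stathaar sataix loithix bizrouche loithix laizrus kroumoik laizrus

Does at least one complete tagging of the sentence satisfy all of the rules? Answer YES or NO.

Candidates per position — 1:seda {conjunction,preposition}; 2:stathaar {preposition,adverb}; 3:stathaar {preposition,adverb}; 4:sataix {conjunction}; 5:loithix {adjective}; 6:bizrouche {preposition}; 7:loithix {adjective}; 8:laizrus {adverb}; 9:kroumoik {verb}; 10:laizrus {adverb}.
One satisfying assignment: conjunction adverb preposition conjunction adjective preposition adjective adverb verb adverb.
Verifying each rule — rule 1 ok; rule 2 ok; rule 3 ok.

YES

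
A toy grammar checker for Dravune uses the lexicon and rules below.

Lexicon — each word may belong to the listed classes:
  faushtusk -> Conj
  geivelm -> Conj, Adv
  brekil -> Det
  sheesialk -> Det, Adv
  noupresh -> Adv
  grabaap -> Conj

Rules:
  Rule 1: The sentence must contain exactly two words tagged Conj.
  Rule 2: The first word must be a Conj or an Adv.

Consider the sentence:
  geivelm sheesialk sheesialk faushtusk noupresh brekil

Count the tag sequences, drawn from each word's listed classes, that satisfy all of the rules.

4

Candidates per position — 1:geivelm {Conj,Adv}; 2:sheesialk {Det,Adv}; 3:sheesialk {Det,Adv}; 4:faushtusk {Conj}; 5:noupresh {Adv}; 6:brekil {Det}.
There are 8 candidate sequences in total.
The sequences that satisfy every rule: Conj Det Det Conj Adv Det; Conj Det Adv Conj Adv Det; Conj Adv Det Conj Adv Det; Conj Adv Adv Conj Adv Det.
Count = 4.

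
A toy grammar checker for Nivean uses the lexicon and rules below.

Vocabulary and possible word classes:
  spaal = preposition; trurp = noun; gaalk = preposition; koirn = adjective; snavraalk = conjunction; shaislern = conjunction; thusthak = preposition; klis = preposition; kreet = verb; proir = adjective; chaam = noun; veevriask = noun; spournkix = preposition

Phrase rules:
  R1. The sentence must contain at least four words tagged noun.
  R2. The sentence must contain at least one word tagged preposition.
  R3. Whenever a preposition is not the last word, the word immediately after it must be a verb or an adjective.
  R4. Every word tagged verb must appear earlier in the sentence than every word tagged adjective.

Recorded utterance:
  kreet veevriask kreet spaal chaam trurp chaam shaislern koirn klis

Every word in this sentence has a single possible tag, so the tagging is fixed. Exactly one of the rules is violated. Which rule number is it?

3

Fixed tagging: verb noun verb preposition noun noun noun conjunction adjective preposition.
Applying the rules: R1 ✓, R2 ✓, R3 ✗, R4 ✓.
Only rule 3 fails.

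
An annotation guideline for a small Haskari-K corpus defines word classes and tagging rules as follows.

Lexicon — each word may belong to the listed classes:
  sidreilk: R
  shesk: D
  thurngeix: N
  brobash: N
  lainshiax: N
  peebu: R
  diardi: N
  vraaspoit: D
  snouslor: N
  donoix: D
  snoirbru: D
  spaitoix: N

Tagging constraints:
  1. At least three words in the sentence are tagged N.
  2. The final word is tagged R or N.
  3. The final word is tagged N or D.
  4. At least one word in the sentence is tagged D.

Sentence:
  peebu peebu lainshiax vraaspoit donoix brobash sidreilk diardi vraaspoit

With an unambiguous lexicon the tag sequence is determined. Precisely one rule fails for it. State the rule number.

Fixed tagging: R R N D D N R N D.
Rule check: R1 ok, R2 fails, R3 ok, R4 ok.
Only rule 2 fails.

2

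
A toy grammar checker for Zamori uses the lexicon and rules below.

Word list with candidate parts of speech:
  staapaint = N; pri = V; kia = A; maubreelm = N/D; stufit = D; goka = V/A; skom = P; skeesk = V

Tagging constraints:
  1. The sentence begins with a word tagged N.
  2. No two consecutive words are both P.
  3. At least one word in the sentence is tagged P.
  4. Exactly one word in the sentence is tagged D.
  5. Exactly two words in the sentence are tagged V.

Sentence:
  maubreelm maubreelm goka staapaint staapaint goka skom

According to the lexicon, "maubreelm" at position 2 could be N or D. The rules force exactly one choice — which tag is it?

D

Candidates per position — 1:maubreelm {N,D}; 2:maubreelm {N,D}; 3:goka {V,A}; 4:staapaint {N}; 5:staapaint {N}; 6:goka {V,A}; 7:skom {P}.
If word 1 were D, no tagging could satisfy rule 1; so word 1 is N.
If word 2 were N, no tagging could satisfy rule 4; so word 2 is D.
If word 3 were A, no tagging could satisfy rule 5; so word 3 is V.
If word 6 were A, no tagging could satisfy rule 5; so word 6 is V.
The unique satisfying tagging is: N D V N N V P.
Check: rule 1 holds; rule 2 holds; rule 3 holds; rule 4 holds; rule 5 holds.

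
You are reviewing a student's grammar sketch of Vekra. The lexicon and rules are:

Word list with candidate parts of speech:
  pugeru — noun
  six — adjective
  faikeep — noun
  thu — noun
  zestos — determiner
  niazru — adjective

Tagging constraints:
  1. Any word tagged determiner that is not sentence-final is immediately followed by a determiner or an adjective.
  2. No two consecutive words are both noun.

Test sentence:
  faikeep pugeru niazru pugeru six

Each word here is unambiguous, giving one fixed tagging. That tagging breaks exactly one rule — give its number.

Fixed tagging: noun noun adjective noun adjective.
Checking each rule: R1 pass, R2 fail.
Only rule 2 fails.

2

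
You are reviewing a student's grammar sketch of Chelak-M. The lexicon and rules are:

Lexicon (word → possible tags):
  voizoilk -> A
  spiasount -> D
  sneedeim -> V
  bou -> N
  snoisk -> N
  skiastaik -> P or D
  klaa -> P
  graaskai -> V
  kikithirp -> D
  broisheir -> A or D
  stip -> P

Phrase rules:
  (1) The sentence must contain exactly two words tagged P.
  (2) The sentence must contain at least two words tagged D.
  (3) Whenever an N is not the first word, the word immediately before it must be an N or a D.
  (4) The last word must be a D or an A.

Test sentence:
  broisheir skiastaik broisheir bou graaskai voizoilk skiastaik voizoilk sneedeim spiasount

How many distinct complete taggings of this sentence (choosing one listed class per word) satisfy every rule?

Candidates per position — 1:broisheir {A,D}; 2:skiastaik {P,D}; 3:broisheir {A,D}; 4:bou {N}; 5:graaskai {V}; 6:voizoilk {A}; 7:skiastaik {P,D}; 8:voizoilk {A}; 9:sneedeim {V}; 10:spiasount {D}.
There are 16 candidate sequences in total.
The sequences that satisfy every rule: A P D N V A P A V D; D P D N V A P A V D.
Count = 2.

2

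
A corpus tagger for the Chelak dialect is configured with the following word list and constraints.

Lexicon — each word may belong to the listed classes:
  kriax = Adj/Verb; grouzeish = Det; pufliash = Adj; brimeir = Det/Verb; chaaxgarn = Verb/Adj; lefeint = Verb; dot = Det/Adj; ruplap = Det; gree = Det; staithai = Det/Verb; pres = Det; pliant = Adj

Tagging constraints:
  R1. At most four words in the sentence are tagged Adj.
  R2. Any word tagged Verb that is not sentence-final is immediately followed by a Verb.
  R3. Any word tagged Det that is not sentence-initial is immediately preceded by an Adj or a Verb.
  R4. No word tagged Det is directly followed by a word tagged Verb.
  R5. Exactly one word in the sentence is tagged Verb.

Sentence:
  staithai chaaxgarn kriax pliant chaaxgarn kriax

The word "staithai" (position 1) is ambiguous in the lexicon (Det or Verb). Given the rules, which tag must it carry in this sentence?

Candidates per position — 1:staithai {Det,Verb}; 2:chaaxgarn {Verb,Adj}; 3:kriax {Adj,Verb}; 4:pliant {Adj}; 5:chaaxgarn {Verb,Adj}; 6:kriax {Adj,Verb}.
If word 1 were Verb, no tagging could satisfy rule 2; so word 1 is Det.
If word 2 were Verb, no tagging could satisfy rule 2; so word 2 is Adj.
If word 3 were Verb, no tagging could satisfy rule 2; so word 3 is Adj.
The remaining ambiguous positions (5, 6) are resolved jointly — only one combination satisfies every rule.
That leaves exactly one tagging: Det Adj Adj Adj Adj Verb.
Verifying each rule — rule 1 satisfied; rule 2 satisfied; rule 3 satisfied; rule 4 satisfied; rule 5 satisfied.

Det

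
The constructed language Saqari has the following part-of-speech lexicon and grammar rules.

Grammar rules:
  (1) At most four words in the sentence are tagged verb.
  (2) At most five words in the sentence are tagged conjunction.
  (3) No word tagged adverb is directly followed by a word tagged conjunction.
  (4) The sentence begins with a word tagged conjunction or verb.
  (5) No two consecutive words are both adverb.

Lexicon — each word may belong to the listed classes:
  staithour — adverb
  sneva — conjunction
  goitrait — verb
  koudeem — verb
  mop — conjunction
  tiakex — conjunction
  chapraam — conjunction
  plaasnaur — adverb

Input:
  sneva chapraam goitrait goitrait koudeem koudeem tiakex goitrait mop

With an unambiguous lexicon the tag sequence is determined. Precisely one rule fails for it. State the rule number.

1

Fixed tagging: conjunction conjunction verb verb verb verb conjunction verb conjunction.
Rule check: R1 ✗, R2 ✓, R3 ✓, R4 ✓, R5 ✓.
Only rule 1 fails.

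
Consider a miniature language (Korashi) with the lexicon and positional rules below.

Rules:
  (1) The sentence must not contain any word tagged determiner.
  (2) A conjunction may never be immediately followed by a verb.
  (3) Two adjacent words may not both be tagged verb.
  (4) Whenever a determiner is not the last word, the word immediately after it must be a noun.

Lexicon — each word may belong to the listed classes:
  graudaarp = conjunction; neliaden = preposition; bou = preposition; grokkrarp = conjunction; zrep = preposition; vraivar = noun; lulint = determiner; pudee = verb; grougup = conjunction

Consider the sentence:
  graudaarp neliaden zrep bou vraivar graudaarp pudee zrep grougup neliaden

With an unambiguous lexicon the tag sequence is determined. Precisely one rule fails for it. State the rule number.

2

Fixed tagging: conjunction preposition preposition preposition noun conjunction verb preposition conjunction preposition.
Applying the rules: R1 holds, R2 violated, R3 holds, R4 holds.
Only rule 2 fails.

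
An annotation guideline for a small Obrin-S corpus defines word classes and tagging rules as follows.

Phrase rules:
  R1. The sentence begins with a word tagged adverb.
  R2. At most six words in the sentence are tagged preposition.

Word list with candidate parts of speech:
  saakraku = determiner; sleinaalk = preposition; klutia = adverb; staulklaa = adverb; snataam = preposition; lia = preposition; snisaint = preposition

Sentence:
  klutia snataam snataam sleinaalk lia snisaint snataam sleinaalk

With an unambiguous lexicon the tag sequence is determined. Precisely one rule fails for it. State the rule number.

2

Fixed tagging: adverb preposition preposition preposition preposition preposition preposition preposition.
Checking each rule: R1 ✓, R2 ✗.
Only rule 2 fails.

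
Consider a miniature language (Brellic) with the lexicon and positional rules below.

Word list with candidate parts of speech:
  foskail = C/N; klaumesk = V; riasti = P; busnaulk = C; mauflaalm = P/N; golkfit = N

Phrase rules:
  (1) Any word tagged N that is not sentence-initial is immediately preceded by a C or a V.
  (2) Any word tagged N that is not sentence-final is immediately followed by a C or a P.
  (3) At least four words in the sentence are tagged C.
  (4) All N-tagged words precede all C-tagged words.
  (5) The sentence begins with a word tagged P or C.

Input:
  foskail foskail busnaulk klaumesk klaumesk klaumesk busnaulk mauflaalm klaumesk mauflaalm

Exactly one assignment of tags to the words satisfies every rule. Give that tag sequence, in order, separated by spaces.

C C C V V V C P V P

Candidates per position — 1:foskail {C,N}; 2:foskail {C,N}; 3:busnaulk {C}; 4:klaumesk {V}; 5:klaumesk {V}; 6:klaumesk {V}; 7:busnaulk {C}; 8:mauflaalm {P,N}; 9:klaumesk {V}; 10:mauflaalm {P,N}.
At position 1, choosing N makes rule 3 impossible to satisfy; hence C.
At position 2, choosing N makes rule 3 impossible to satisfy; hence C.
At position 8, choosing N makes rule 2 impossible to satisfy; hence P.
At position 10, choosing N makes rule 4 impossible to satisfy; hence P.
So the tagging must be: C C C V V V C P V P.
Check: rule 1 holds; rule 2 holds; rule 3 holds; rule 4 holds; rule 5 holds.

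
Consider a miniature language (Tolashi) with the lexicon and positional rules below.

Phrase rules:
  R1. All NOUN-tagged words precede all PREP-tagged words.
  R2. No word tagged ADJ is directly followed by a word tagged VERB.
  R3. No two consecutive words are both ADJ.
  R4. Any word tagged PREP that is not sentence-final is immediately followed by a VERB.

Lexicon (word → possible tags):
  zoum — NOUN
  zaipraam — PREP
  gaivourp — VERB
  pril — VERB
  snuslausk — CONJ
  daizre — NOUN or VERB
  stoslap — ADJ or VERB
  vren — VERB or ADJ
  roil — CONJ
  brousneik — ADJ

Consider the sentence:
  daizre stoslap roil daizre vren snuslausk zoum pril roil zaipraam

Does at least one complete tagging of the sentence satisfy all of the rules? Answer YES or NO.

Candidates per position — 1:daizre {NOUN,VERB}; 2:stoslap {ADJ,VERB}; 3:roil {CONJ}; 4:daizre {NOUN,VERB}; 5:vren {VERB,ADJ}; 6:snuslausk {CONJ}; 7:zoum {NOUN}; 8:pril {VERB}; 9:roil {CONJ}; 10:zaipraam {PREP}.
One satisfying assignment: NOUN VERB CONJ NOUN ADJ CONJ NOUN VERB CONJ PREP.
Verifying each rule — rule 1 ✓; rule 2 ✓; rule 3 ✓; rule 4 ✓.

YES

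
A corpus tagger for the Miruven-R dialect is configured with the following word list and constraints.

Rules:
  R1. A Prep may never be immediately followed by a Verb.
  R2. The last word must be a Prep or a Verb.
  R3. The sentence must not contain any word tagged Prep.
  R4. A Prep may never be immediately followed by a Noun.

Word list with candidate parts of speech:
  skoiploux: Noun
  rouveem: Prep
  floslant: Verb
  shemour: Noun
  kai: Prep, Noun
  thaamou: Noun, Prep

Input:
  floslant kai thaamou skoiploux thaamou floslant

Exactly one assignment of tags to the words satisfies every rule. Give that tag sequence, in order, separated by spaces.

Candidates per position — 1:floslant {Verb}; 2:kai {Prep,Noun}; 3:thaamou {Noun,Prep}; 4:skoiploux {Noun}; 5:thaamou {Noun,Prep}; 6:floslant {Verb}.
Position 2: tagging it Prep would leave rule 3 unsatisfiable, so it must be Noun.
Position 3: tagging it Prep would leave rule 3 unsatisfiable, so it must be Noun.
Position 5: tagging it Prep would leave rule 1 unsatisfiable, so it must be Noun.
So the tagging must be: Verb Noun Noun Noun Noun Verb.
Rule-by-rule: rule 1 holds; rule 2 holds; rule 3 holds; rule 4 holds.

Verb Noun Noun Noun Noun Verb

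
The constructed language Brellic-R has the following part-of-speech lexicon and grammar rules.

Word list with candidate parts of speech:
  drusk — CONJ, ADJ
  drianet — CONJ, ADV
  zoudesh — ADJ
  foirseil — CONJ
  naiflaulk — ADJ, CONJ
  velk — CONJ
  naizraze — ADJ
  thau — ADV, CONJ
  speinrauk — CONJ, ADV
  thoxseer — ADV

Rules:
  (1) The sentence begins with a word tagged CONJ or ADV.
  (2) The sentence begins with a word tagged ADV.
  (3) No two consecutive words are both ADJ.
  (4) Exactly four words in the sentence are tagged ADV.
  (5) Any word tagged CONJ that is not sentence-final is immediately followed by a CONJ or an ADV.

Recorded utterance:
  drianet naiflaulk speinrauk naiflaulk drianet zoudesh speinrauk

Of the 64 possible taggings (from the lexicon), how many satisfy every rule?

Candidates per position — 1:drianet {CONJ,ADV}; 2:naiflaulk {ADJ,CONJ}; 3:speinrauk {CONJ,ADV}; 4:naiflaulk {ADJ,CONJ}; 5:drianet {CONJ,ADV}; 6:zoudesh {ADJ}; 7:speinrauk {CONJ,ADV}.
There are 64 candidate sequences in total.
The sequences that satisfy every rule: ADV ADJ ADV ADJ ADV ADJ ADV; ADV ADJ ADV CONJ ADV ADJ ADV; ADV CONJ ADV ADJ ADV ADJ ADV; ADV CONJ ADV CONJ ADV ADJ ADV.
Count = 4.

4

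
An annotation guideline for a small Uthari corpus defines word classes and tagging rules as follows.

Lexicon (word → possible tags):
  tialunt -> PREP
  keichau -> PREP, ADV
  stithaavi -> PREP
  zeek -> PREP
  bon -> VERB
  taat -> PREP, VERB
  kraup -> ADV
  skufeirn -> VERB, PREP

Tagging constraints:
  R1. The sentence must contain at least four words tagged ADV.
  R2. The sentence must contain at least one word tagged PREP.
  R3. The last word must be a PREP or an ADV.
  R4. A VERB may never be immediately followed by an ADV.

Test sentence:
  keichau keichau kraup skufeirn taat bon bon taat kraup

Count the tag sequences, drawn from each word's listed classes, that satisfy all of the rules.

Candidates per position — 1:keichau {PREP,ADV}; 2:keichau {PREP,ADV}; 3:kraup {ADV}; 4:skufeirn {VERB,PREP}; 5:taat {PREP,VERB}; 6:bon {VERB}; 7:bon {VERB}; 8:taat {PREP,VERB}; 9:kraup {ADV}.
There are 32 candidate sequences in total.
The sequences that satisfy every rule: ADV ADV ADV VERB PREP VERB VERB PREP ADV; ADV ADV ADV VERB VERB VERB VERB PREP ADV; ADV ADV ADV PREP PREP VERB VERB PREP ADV; ADV ADV ADV PREP VERB VERB VERB PREP ADV.
Count = 4.

4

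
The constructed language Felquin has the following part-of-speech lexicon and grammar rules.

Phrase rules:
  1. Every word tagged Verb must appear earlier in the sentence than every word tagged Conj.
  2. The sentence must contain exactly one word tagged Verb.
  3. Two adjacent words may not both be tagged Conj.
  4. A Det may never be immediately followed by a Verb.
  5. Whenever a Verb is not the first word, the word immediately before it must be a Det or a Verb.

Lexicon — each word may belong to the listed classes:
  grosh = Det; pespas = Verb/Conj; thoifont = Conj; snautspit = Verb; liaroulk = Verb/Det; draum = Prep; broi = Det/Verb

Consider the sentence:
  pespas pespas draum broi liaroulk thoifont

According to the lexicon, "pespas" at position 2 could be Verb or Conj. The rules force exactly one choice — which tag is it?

Conj

Candidates per position — 1:pespas {Verb,Conj}; 2:pespas {Verb,Conj}; 3:draum {Prep}; 4:broi {Det,Verb}; 5:liaroulk {Verb,Det}; 6:thoifont {Conj}.
Word 4 cannot be Verb — rule 5 would then fail for every completion. It is Det.
Word 5 cannot be Verb — rule 4 would then fail for every completion. It is Det.
Position 2: the remaining choice is settled jointly with positions 1 — only Conj at position 2 is part of a tagging that satisfies every rule.
The only consistent sequence is: Verb Conj Prep Det Det Conj.
Checking: rule 1 ✓; rule 2 ✓; rule 3 ✓; rule 4 ✓; rule 5 ✓.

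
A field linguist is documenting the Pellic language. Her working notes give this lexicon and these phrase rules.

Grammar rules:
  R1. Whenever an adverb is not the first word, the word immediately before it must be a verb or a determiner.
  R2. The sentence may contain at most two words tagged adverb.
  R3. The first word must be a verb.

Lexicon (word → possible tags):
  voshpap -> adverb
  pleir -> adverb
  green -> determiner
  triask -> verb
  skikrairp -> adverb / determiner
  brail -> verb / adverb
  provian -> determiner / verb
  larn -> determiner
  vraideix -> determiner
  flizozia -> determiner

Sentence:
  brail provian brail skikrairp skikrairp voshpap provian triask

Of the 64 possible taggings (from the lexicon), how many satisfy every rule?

12

Candidates per position — 1:brail {verb,adverb}; 2:provian {determiner,verb}; 3:brail {verb,adverb}; 4:skikrairp {adverb,determiner}; 5:skikrairp {adverb,determiner}; 6:voshpap {adverb}; 7:provian {determiner,verb}; 8:triask {verb}.
There are 64 candidate sequences in total.
Checking each against the rules leaves 12 sequences.
Count = 12.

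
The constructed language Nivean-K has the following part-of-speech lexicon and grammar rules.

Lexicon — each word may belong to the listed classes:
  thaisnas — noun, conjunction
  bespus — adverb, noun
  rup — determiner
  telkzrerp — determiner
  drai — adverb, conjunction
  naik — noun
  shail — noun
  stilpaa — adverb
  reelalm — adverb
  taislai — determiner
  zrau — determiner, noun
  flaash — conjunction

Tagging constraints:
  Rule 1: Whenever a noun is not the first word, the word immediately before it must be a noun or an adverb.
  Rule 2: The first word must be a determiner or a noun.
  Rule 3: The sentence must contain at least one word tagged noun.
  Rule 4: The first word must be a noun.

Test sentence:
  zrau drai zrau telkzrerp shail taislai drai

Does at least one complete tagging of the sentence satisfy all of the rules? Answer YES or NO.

NO

Candidates per position — 1:zrau {determiner,noun}; 2:drai {adverb,conjunction}; 3:zrau {determiner,noun}; 4:telkzrerp {determiner}; 5:shail {noun}; 6:taislai {determiner}; 7:drai {adverb,conjunction}.
Rule 1 cannot be satisfied by any choice of tags from the lexicon.
So there is no consistent tagging.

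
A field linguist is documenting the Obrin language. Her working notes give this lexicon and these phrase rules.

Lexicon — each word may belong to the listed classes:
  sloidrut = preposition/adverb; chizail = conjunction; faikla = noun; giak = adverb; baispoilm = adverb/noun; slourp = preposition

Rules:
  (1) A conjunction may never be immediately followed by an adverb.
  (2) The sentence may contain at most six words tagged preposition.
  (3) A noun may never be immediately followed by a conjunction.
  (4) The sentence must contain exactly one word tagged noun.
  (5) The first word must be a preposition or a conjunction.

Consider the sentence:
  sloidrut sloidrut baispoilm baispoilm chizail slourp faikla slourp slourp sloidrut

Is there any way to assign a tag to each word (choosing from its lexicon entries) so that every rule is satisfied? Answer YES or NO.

Candidates per position — 1:sloidrut {preposition,adverb}; 2:sloidrut {preposition,adverb}; 3:baispoilm {adverb,noun}; 4:baispoilm {adverb,noun}; 5:chizail {conjunction}; 6:slourp {preposition}; 7:faikla {noun}; 8:slourp {preposition}; 9:slourp {preposition}; 10:sloidrut {preposition,adverb}.
One satisfying assignment: preposition adverb adverb adverb conjunction preposition noun preposition preposition adverb.
Checking: rule 1 ✓; rule 2 ✓; rule 3 ✓; rule 4 ✓; rule 5 ✓.

YES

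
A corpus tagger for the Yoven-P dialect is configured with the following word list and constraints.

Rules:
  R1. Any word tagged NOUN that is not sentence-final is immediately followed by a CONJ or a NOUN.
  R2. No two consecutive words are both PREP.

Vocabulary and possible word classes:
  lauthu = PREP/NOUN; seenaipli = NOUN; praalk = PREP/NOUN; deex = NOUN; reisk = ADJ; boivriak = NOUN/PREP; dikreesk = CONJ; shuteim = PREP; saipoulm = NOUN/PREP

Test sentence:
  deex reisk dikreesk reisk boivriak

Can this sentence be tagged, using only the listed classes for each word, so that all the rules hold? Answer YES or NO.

NO

Candidates per position — 1:deex {NOUN}; 2:reisk {ADJ}; 3:dikreesk {CONJ}; 4:reisk {ADJ}; 5:boivriak {NOUN,PREP}.
Rule 1 cannot be satisfied by any choice of tags from the lexicon.
So there is no consistent tagging.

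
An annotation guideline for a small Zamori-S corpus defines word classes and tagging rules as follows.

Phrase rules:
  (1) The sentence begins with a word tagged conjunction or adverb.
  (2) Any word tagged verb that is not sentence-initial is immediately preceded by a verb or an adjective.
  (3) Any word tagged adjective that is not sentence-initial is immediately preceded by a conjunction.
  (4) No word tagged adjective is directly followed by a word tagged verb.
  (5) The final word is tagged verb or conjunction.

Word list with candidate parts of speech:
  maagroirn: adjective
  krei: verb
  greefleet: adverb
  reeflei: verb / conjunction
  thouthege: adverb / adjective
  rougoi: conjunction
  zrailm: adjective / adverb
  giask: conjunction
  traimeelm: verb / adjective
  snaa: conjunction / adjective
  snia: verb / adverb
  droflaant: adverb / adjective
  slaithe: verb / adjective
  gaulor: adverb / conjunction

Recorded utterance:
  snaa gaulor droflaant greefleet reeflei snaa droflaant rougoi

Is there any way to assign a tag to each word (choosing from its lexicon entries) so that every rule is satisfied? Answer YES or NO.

Candidates per position — 1:snaa {conjunction,adjective}; 2:gaulor {adverb,conjunction}; 3:droflaant {adverb,adjective}; 4:greefleet {adverb}; 5:reeflei {verb,conjunction}; 6:snaa {conjunction,adjective}; 7:droflaant {adverb,adjective}; 8:rougoi {conjunction}.
One satisfying assignment: conjunction adverb adverb adverb conjunction conjunction adjective conjunction.
Check: rule 1 holds; rule 2 holds; rule 3 holds; rule 4 holds; rule 5 holds.

YES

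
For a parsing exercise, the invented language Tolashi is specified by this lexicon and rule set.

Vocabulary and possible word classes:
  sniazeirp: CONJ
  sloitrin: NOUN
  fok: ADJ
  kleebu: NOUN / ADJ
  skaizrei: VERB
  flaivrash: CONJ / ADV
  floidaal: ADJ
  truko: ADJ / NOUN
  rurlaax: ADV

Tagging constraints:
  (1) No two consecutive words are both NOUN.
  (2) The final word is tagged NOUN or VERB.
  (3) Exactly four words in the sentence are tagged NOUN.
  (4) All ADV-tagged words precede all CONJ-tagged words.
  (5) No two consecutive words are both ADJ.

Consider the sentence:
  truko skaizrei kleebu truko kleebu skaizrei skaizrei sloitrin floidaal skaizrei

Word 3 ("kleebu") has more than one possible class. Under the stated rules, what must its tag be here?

Candidates per position — 1:truko {ADJ,NOUN}; 2:skaizrei {VERB}; 3:kleebu {NOUN,ADJ}; 4:truko {ADJ,NOUN}; 5:kleebu {NOUN,ADJ}; 6:skaizrei {VERB}; 7:skaizrei {VERB}; 8:sloitrin {NOUN}; 9:floidaal {ADJ}; 10:skaizrei {VERB}.
Position 3: the remaining choice is settled jointly with positions 1, 4, 5 — only NOUN at position 3 is part of a tagging that satisfies every rule.
The only consistent sequence is: NOUN VERB NOUN ADJ NOUN VERB VERB NOUN ADJ VERB.
Rule-by-rule: rule 1 satisfied; rule 2 satisfied; rule 3 satisfied; rule 4 satisfied; rule 5 satisfied.

NOUN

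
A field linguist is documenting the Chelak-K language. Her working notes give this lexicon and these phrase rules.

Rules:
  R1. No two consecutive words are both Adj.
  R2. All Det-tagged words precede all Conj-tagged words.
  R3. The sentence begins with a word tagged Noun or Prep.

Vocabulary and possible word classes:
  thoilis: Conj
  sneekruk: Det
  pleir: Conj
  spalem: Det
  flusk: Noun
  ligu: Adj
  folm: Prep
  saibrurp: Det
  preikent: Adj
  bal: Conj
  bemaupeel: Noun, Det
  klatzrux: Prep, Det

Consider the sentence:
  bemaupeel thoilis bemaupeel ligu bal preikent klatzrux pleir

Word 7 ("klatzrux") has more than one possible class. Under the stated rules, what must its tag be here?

Prep

Candidates per position — 1:bemaupeel {Noun,Det}; 2:thoilis {Conj}; 3:bemaupeel {Noun,Det}; 4:ligu {Adj}; 5:bal {Conj}; 6:preikent {Adj}; 7:klatzrux {Prep,Det}; 8:pleir {Conj}.
If word 1 were Det, no tagging could satisfy rule 3; so word 1 is Noun.
If word 3 were Det, no tagging could satisfy rule 2; so word 3 is Noun.
If word 7 were Det, no tagging could satisfy rule 2; so word 7 is Prep.
That leaves exactly one tagging: Noun Conj Noun Adj Conj Adj Prep Conj.
Checking: rule 1 satisfied; rule 2 satisfied; rule 3 satisfied.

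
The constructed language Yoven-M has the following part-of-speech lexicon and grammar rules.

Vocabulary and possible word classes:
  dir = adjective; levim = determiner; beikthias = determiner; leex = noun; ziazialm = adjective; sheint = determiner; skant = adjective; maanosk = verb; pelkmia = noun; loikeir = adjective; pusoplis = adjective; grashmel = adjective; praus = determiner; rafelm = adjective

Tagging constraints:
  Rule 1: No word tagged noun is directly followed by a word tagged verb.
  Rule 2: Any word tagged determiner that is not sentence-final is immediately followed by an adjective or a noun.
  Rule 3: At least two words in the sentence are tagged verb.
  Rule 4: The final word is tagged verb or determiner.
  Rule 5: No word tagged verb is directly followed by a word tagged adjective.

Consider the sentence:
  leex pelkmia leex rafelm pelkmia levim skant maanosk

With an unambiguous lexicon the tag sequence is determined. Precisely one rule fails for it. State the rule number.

Fixed tagging: noun noun noun adjective noun determiner adjective verb.
Rule check: R1 ok, R2 ok, R3 fails, R4 ok, R5 ok.
Only rule 3 fails.

3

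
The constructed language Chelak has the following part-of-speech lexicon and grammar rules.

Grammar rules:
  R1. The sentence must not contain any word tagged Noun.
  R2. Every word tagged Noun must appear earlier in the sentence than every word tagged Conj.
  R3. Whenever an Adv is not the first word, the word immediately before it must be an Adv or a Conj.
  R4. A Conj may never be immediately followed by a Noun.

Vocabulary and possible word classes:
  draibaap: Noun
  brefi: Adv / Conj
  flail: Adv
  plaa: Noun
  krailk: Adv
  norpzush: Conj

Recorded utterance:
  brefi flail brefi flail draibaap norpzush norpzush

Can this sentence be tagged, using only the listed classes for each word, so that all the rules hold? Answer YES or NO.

Candidates per position — 1:brefi {Adv,Conj}; 2:flail {Adv}; 3:brefi {Adv,Conj}; 4:flail {Adv}; 5:draibaap {Noun}; 6:norpzush {Conj}; 7:norpzush {Conj}.
Rule 1 cannot be satisfied by any choice of tags from the lexicon.
So there is no consistent tagging.

NO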